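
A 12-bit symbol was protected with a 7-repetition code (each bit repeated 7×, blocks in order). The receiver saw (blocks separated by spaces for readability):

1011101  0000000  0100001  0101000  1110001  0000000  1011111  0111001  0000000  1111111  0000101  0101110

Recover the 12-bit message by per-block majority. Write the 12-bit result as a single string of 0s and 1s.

100010110101

Block 1 (1011101): 5 ones → 1
Block 2 (0000000): 0 ones → 0
Block 3 (0100001): 2 ones → 0
Block 4 (0101000): 2 ones → 0
Block 5 (1110001): 4 ones → 1
Block 6 (0000000): 0 ones → 0
Block 7 (1011111): 6 ones → 1
Block 8 (0111001): 4 ones → 1
Block 9 (0000000): 0 ones → 0
Block 10 (1111111): 7 ones → 1
Block 11 (0000101): 2 ones → 0
Block 12 (0101110): 4 ones → 1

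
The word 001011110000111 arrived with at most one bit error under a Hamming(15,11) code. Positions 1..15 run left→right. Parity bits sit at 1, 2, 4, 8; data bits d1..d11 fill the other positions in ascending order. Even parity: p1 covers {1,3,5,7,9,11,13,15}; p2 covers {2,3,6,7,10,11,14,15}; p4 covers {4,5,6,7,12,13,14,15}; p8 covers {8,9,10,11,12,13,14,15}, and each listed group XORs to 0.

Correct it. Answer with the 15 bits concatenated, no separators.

s1 (pos 1,3,5,7,9,11,13,15): 0⊕1⊕1⊕1⊕0⊕0⊕1⊕1 = 1
s2 (pos 2,3,6,7,10,11,14,15): 0⊕1⊕1⊕1⊕0⊕0⊕1⊕1 = 1
s4 (pos 4,5,6,7,12,13,14,15): 0⊕1⊕1⊕1⊕0⊕1⊕1⊕1 = 0
s8 (pos 8,9,10,11,12,13,14,15): 1⊕0⊕0⊕0⊕0⊕1⊕1⊕1 = 0
Syndrome s8…s1 = 0011 → error at position 3.
Flip position 3: 001011110000111 → 000011110000111

000011110000111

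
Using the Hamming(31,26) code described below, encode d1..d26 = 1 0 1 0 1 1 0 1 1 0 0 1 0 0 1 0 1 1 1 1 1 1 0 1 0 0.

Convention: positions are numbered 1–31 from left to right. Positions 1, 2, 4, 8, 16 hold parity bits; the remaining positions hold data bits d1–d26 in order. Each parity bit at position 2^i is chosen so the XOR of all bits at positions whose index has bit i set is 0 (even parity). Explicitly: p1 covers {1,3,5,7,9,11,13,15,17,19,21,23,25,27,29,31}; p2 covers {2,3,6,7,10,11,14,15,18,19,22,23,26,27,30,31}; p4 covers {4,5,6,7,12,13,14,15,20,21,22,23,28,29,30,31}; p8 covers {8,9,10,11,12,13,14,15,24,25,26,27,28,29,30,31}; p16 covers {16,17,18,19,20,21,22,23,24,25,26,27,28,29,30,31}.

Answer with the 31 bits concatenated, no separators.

Place data at non-parity positions: p1 p2 1 p4 0 1 0 p8 1 1 0 1 1 0 0 p16 1 0 0 1 0 1 1 1 1 1 1 0 1 0 0
p1 (pos 1,3,5,7,9,11,13,15,17,19,21,23,25,27,29,31): XOR of data positions = 1⊕0⊕0⊕1⊕0⊕1⊕0⊕1⊕0⊕0⊕1⊕1⊕1⊕1⊕0 = 0
p2 (pos 2,3,6,7,10,11,14,15,18,19,22,23,26,27,30,31): XOR of data positions = 1⊕1⊕0⊕1⊕0⊕0⊕0⊕0⊕0⊕1⊕1⊕1⊕1⊕0⊕0 = 1
p4 (pos 4,5,6,7,12,13,14,15,20,21,22,23,28,29,30,31): XOR of data positions = 0⊕1⊕0⊕1⊕1⊕0⊕0⊕1⊕0⊕1⊕1⊕0⊕1⊕0⊕0 = 1
p8 (pos 8,9,10,11,12,13,14,15,24,25,26,27,28,29,30,31): XOR of data positions = 1⊕1⊕0⊕1⊕1⊕0⊕0⊕1⊕1⊕1⊕1⊕0⊕1⊕0⊕0 = 1
p16 (pos 16,17,18,19,20,21,22,23,24,25,26,27,28,29,30,31): XOR of data positions = 1⊕0⊕0⊕1⊕0⊕1⊕1⊕1⊕1⊕1⊕1⊕0⊕1⊕0⊕0 = 1
Codeword: 0111010111011001100101111110100

0111010111011001100101111110100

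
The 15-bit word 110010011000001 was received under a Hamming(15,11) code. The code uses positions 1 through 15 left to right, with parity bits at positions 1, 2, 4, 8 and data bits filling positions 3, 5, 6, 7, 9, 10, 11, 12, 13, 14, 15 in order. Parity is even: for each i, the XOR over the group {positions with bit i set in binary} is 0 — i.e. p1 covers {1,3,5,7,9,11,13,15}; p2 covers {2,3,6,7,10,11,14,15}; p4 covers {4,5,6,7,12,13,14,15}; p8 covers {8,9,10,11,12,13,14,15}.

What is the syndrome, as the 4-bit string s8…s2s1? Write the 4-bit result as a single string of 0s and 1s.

s1 (pos 1,3,5,7,9,11,13,15): 1⊕0⊕1⊕0⊕1⊕0⊕0⊕1 = 0
s2 (pos 2,3,6,7,10,11,14,15): 1⊕0⊕0⊕0⊕0⊕0⊕0⊕1 = 0
s4 (pos 4,5,6,7,12,13,14,15): 0⊕1⊕0⊕0⊕0⊕0⊕0⊕1 = 0
s8 (pos 8,9,10,11,12,13,14,15): 1⊕1⊕0⊕0⊕0⊕0⊕0⊕1 = 1
Syndrome s8…s1 = 1000 → error at position 8.

1000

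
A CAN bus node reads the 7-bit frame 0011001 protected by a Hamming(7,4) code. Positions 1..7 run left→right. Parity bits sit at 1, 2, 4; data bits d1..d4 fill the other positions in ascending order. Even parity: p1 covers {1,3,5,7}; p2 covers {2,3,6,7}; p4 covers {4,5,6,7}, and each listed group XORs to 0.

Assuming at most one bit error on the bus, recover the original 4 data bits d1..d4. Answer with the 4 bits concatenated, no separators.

1001

s1 (pos 1,3,5,7): 0⊕1⊕0⊕1 = 0
s2 (pos 2,3,6,7): 0⊕1⊕0⊕1 = 0
s4 (pos 4,5,6,7): 1⊕0⊕0⊕1 = 0
Syndrome s4…s1 = 000 → no error.
Read data bits from positions 3,5,6,7: 1001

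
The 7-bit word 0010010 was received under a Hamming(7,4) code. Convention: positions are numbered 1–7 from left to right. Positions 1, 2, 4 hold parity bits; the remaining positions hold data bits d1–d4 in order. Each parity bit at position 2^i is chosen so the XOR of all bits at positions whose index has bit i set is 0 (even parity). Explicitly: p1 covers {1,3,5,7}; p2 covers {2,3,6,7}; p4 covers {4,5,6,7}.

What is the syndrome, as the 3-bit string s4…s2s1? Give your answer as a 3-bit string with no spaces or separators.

s1 (pos 1,3,5,7): 0⊕1⊕0⊕0 = 1
s2 (pos 2,3,6,7): 0⊕1⊕1⊕0 = 0
s4 (pos 4,5,6,7): 0⊕0⊕1⊕0 = 1
Syndrome s4…s1 = 101 → error at position 5.

101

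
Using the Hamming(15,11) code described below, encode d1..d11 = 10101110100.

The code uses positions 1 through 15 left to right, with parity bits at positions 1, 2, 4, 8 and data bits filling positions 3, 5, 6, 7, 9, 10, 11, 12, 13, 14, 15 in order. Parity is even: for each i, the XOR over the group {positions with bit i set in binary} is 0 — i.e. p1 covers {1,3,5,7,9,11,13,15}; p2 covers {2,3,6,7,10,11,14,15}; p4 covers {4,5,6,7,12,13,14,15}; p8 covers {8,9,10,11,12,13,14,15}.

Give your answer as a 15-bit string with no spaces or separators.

001001001110100

Place data at non-parity positions: p1 p2 1 p4 0 1 0 p8 1 1 1 0 1 0 0
p1 (pos 1,3,5,7,9,11,13,15): XOR of data positions = 1⊕0⊕0⊕1⊕1⊕1⊕0 = 0
p2 (pos 2,3,6,7,10,11,14,15): XOR of data positions = 1⊕1⊕0⊕1⊕1⊕0⊕0 = 0
p4 (pos 4,5,6,7,12,13,14,15): XOR of data positions = 0⊕1⊕0⊕0⊕1⊕0⊕0 = 0
p8 (pos 8,9,10,11,12,13,14,15): XOR of data positions = 1⊕1⊕1⊕0⊕1⊕0⊕0 = 0
Codeword: 001001001110100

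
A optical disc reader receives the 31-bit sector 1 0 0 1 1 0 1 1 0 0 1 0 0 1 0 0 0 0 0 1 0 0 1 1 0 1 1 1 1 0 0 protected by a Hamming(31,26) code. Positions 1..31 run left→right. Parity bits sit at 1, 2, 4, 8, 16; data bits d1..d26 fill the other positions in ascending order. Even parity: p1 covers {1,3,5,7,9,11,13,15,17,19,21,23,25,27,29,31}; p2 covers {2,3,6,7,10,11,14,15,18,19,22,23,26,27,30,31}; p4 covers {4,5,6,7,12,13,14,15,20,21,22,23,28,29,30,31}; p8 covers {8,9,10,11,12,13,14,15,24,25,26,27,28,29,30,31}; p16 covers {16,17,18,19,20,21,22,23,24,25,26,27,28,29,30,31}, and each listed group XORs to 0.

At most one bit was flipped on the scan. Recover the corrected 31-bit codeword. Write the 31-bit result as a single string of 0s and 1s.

s1 (pos 1,3,5,7,9,11,13,15,17,19,21,23,25,27,29,31): 1⊕0⊕1⊕1⊕0⊕1⊕0⊕0⊕0⊕0⊕0⊕1⊕0⊕1⊕1⊕0 = 1
s2 (pos 2,3,6,7,10,11,14,15,18,19,22,23,26,27,30,31): 0⊕0⊕0⊕1⊕0⊕1⊕1⊕0⊕0⊕0⊕0⊕1⊕1⊕1⊕0⊕0 = 0
s4 (pos 4,5,6,7,12,13,14,15,20,21,22,23,28,29,30,31): 1⊕1⊕0⊕1⊕0⊕0⊕1⊕0⊕1⊕0⊕0⊕1⊕1⊕1⊕0⊕0 = 0
s8 (pos 8,9,10,11,12,13,14,15,24,25,26,27,28,29,30,31): 1⊕0⊕0⊕1⊕0⊕0⊕1⊕0⊕1⊕0⊕1⊕1⊕1⊕1⊕0⊕0 = 0
s16 (pos 16,17,18,19,20,21,22,23,24,25,26,27,28,29,30,31): 0⊕0⊕0⊕0⊕1⊕0⊕0⊕1⊕1⊕0⊕1⊕1⊕1⊕1⊕0⊕0 = 1
Syndrome s16…s1 = 10001 → error at position 17.
Flip position 17: 1001101100100100000100110111100 → 1001101100100100100100110111100

1001101100100100100100110111100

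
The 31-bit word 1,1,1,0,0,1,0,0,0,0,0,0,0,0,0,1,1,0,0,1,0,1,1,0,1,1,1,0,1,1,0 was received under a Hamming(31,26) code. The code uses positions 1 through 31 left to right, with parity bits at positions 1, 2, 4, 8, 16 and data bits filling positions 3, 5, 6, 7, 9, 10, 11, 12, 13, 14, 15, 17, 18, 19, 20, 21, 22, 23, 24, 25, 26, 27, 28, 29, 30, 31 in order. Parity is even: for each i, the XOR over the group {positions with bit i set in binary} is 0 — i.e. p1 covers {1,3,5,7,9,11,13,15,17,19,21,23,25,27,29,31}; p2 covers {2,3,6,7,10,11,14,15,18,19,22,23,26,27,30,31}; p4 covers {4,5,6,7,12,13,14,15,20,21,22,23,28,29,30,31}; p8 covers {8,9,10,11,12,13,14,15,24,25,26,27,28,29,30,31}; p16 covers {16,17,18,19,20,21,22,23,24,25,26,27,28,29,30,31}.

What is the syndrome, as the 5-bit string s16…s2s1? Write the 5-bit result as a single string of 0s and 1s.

s1 (pos 1,3,5,7,9,11,13,15,17,19,21,23,25,27,29,31): 1⊕1⊕0⊕0⊕0⊕0⊕0⊕0⊕1⊕0⊕0⊕1⊕1⊕1⊕1⊕0 = 1
s2 (pos 2,3,6,7,10,11,14,15,18,19,22,23,26,27,30,31): 1⊕1⊕1⊕0⊕0⊕0⊕0⊕0⊕0⊕0⊕1⊕1⊕1⊕1⊕1⊕0 = 0
s4 (pos 4,5,6,7,12,13,14,15,20,21,22,23,28,29,30,31): 0⊕0⊕1⊕0⊕0⊕0⊕0⊕0⊕1⊕0⊕1⊕1⊕0⊕1⊕1⊕0 = 0
s8 (pos 8,9,10,11,12,13,14,15,24,25,26,27,28,29,30,31): 0⊕0⊕0⊕0⊕0⊕0⊕0⊕0⊕0⊕1⊕1⊕1⊕0⊕1⊕1⊕0 = 1
s16 (pos 16,17,18,19,20,21,22,23,24,25,26,27,28,29,30,31): 1⊕1⊕0⊕0⊕1⊕0⊕1⊕1⊕0⊕1⊕1⊕1⊕0⊕1⊕1⊕0 = 0
Syndrome s16…s1 = 01001 → error at position 9.

01001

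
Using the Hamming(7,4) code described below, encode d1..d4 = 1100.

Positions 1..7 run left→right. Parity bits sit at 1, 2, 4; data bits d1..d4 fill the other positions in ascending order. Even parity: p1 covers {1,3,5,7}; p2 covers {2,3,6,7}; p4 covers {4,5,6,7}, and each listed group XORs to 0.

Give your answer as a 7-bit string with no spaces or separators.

Place data at non-parity positions: p1 p2 1 p4 1 0 0
p1 (pos 1,3,5,7): XOR of data positions = 1⊕1⊕0 = 0
p2 (pos 2,3,6,7): XOR of data positions = 1⊕0⊕0 = 1
p4 (pos 4,5,6,7): XOR of data positions = 1⊕0⊕0 = 1
Codeword: 0111100

0111100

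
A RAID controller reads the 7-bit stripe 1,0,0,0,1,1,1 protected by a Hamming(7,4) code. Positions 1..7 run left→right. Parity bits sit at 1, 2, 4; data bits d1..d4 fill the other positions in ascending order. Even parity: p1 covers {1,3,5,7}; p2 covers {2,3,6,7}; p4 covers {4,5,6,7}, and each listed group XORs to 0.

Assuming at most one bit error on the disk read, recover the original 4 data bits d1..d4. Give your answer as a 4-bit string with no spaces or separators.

s1 (pos 1,3,5,7): 1⊕0⊕1⊕1 = 1
s2 (pos 2,3,6,7): 0⊕0⊕1⊕1 = 0
s4 (pos 4,5,6,7): 0⊕1⊕1⊕1 = 1
Syndrome s4…s1 = 101 → error at position 5.
Flip position 5: 1000111 → 1000011
Read data bits from positions 3,5,6,7: 0011

0011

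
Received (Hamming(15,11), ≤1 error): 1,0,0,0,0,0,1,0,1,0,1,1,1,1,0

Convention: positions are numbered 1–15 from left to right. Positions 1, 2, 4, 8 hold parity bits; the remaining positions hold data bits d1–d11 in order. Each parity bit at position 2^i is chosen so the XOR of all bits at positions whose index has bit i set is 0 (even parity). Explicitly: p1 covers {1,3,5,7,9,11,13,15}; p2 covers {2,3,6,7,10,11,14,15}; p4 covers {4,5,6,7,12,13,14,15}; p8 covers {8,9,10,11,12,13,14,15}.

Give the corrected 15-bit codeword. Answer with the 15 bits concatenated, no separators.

100000101001110

s1 (pos 1,3,5,7,9,11,13,15): 1⊕0⊕0⊕1⊕1⊕1⊕1⊕0 = 1
s2 (pos 2,3,6,7,10,11,14,15): 0⊕0⊕0⊕1⊕0⊕1⊕1⊕0 = 1
s4 (pos 4,5,6,7,12,13,14,15): 0⊕0⊕0⊕1⊕1⊕1⊕1⊕0 = 0
s8 (pos 8,9,10,11,12,13,14,15): 0⊕1⊕0⊕1⊕1⊕1⊕1⊕0 = 1
Syndrome s8…s1 = 1011 → error at position 11.
Flip position 11: 100000101011110 → 100000101001110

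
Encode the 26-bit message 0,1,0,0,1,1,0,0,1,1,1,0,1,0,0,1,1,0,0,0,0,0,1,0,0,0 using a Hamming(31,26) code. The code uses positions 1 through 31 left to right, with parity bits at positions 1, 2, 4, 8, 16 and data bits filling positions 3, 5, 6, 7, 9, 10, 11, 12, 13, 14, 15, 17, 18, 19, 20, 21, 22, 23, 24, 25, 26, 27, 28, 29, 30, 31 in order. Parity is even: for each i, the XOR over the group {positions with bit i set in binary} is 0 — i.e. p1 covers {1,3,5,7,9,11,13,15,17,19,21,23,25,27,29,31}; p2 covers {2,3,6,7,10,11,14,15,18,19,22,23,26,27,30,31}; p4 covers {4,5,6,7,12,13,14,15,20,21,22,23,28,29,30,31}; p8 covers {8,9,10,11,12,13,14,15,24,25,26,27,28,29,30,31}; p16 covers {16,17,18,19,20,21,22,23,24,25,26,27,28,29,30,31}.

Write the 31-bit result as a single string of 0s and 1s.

1101100011001110010011000001000

Place data at non-parity positions: p1 p2 0 p4 1 0 0 p8 1 1 0 0 1 1 1 p16 0 1 0 0 1 1 0 0 0 0 0 1 0 0 0
p1 (pos 1,3,5,7,9,11,13,15,17,19,21,23,25,27,29,31): XOR of data positions = 0⊕1⊕0⊕1⊕0⊕1⊕1⊕0⊕0⊕1⊕0⊕0⊕0⊕0⊕0 = 1
p2 (pos 2,3,6,7,10,11,14,15,18,19,22,23,26,27,30,31): XOR of data positions = 0⊕0⊕0⊕1⊕0⊕1⊕1⊕1⊕0⊕1⊕0⊕0⊕0⊕0⊕0 = 1
p4 (pos 4,5,6,7,12,13,14,15,20,21,22,23,28,29,30,31): XOR of data positions = 1⊕0⊕0⊕0⊕1⊕1⊕1⊕0⊕1⊕1⊕0⊕1⊕0⊕0⊕0 = 1
p8 (pos 8,9,10,11,12,13,14,15,24,25,26,27,28,29,30,31): XOR of data positions = 1⊕1⊕0⊕0⊕1⊕1⊕1⊕0⊕0⊕0⊕0⊕1⊕0⊕0⊕0 = 0
p16 (pos 16,17,18,19,20,21,22,23,24,25,26,27,28,29,30,31): XOR of data positions = 0⊕1⊕0⊕0⊕1⊕1⊕0⊕0⊕0⊕0⊕0⊕1⊕0⊕0⊕0 = 0
Codeword: 1101100011001110010011000001000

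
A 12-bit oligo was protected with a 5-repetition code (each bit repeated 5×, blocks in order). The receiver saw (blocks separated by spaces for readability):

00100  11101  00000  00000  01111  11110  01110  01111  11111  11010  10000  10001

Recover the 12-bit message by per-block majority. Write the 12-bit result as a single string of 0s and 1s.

010011111100

Block 1 (00100): 1 one → 0
Block 2 (11101): 4 ones → 1
Block 3 (00000): 0 ones → 0
Block 4 (00000): 0 ones → 0
Block 5 (01111): 4 ones → 1
Block 6 (11110): 4 ones → 1
Block 7 (01110): 3 ones → 1
Block 8 (01111): 4 ones → 1
Block 9 (11111): 5 ones → 1
Block 10 (11010): 3 ones → 1
Block 11 (10000): 1 one → 0
Block 12 (10001): 2 ones → 0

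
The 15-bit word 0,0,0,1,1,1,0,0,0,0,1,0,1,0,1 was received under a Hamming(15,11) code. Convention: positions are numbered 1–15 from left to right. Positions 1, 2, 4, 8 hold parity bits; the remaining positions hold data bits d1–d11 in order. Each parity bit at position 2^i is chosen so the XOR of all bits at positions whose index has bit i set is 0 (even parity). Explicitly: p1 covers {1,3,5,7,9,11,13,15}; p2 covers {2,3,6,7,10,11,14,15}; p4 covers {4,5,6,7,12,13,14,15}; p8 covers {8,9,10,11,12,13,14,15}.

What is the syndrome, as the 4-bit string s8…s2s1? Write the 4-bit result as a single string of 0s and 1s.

1110

s1 (pos 1,3,5,7,9,11,13,15): 0⊕0⊕1⊕0⊕0⊕1⊕1⊕1 = 0
s2 (pos 2,3,6,7,10,11,14,15): 0⊕0⊕1⊕0⊕0⊕1⊕0⊕1 = 1
s4 (pos 4,5,6,7,12,13,14,15): 1⊕1⊕1⊕0⊕0⊕1⊕0⊕1 = 1
s8 (pos 8,9,10,11,12,13,14,15): 0⊕0⊕0⊕1⊕0⊕1⊕0⊕1 = 1
Syndrome s8…s1 = 1110 → error at position 14.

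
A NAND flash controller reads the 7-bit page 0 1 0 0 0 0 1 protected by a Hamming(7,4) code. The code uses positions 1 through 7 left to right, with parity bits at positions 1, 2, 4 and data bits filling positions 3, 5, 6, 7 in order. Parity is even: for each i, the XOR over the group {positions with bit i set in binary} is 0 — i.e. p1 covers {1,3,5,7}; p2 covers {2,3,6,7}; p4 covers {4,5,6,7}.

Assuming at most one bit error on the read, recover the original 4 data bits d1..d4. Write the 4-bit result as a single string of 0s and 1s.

s1 (pos 1,3,5,7): 0⊕0⊕0⊕1 = 1
s2 (pos 2,3,6,7): 1⊕0⊕0⊕1 = 0
s4 (pos 4,5,6,7): 0⊕0⊕0⊕1 = 1
Syndrome s4…s1 = 101 → error at position 5.
Flip position 5: 0100001 → 0100101
Read data bits from positions 3,5,6,7: 0101

0101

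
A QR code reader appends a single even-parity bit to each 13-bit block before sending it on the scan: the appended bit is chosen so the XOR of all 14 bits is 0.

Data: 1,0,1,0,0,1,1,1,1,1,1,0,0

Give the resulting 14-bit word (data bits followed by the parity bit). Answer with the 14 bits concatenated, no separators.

XOR of the 13 data bits: 1⊕0⊕1⊕0⊕0⊕1⊕1⊕1⊕1⊕1⊕1⊕0⊕0 = 0
Parity bit = 0 (so all 14 bits XOR to 0).

10100111111000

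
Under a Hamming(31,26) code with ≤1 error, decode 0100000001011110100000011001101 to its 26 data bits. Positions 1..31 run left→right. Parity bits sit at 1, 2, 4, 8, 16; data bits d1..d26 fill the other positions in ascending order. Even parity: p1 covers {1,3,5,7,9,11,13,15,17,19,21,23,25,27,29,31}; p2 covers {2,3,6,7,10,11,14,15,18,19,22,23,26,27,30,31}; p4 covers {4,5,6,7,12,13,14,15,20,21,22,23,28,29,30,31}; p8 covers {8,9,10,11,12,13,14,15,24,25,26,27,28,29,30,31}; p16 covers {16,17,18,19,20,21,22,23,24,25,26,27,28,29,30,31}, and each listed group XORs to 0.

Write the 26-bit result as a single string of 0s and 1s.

00100101111100000011001101

s1 (pos 1,3,5,7,9,11,13,15,17,19,21,23,25,27,29,31): 0⊕0⊕0⊕0⊕0⊕0⊕1⊕1⊕1⊕0⊕0⊕0⊕1⊕0⊕1⊕1 = 0
s2 (pos 2,3,6,7,10,11,14,15,18,19,22,23,26,27,30,31): 1⊕0⊕0⊕0⊕1⊕0⊕1⊕1⊕0⊕0⊕0⊕0⊕0⊕0⊕0⊕1 = 1
s4 (pos 4,5,6,7,12,13,14,15,20,21,22,23,28,29,30,31): 0⊕0⊕0⊕0⊕1⊕1⊕1⊕1⊕0⊕0⊕0⊕0⊕1⊕1⊕0⊕1 = 1
s8 (pos 8,9,10,11,12,13,14,15,24,25,26,27,28,29,30,31): 0⊕0⊕1⊕0⊕1⊕1⊕1⊕1⊕1⊕1⊕0⊕0⊕1⊕1⊕0⊕1 = 0
s16 (pos 16,17,18,19,20,21,22,23,24,25,26,27,28,29,30,31): 0⊕1⊕0⊕0⊕0⊕0⊕0⊕0⊕1⊕1⊕0⊕0⊕1⊕1⊕0⊕1 = 0
Syndrome s16…s1 = 00110 → error at position 6.
Flip position 6: 0100000001011110100000011001101 → 0100010001011110100000011001101
Read data bits from positions 3,5,6,7,9,10,11,12,13,14,15,17,18,19,20,21,22,23,24,25,26,27,28,29,30,31: 00100101111100000011001101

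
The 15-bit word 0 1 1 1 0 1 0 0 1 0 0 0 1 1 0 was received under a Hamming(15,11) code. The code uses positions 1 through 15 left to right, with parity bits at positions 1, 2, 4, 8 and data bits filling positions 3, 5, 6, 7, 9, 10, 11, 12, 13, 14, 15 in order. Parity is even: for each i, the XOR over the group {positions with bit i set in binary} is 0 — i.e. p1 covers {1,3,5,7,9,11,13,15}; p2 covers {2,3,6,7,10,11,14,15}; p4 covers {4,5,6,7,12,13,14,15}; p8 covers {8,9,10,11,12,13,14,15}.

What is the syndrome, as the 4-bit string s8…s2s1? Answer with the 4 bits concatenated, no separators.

s1 (pos 1,3,5,7,9,11,13,15): 0⊕1⊕0⊕0⊕1⊕0⊕1⊕0 = 1
s2 (pos 2,3,6,7,10,11,14,15): 1⊕1⊕1⊕0⊕0⊕0⊕1⊕0 = 0
s4 (pos 4,5,6,7,12,13,14,15): 1⊕0⊕1⊕0⊕0⊕1⊕1⊕0 = 0
s8 (pos 8,9,10,11,12,13,14,15): 0⊕1⊕0⊕0⊕0⊕1⊕1⊕0 = 1
Syndrome s8…s1 = 1001 → error at position 9.

1001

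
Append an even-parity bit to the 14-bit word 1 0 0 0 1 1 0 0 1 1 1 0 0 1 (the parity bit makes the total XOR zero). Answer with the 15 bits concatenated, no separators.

XOR of the 14 data bits: 1⊕0⊕0⊕0⊕1⊕1⊕0⊕0⊕1⊕1⊕1⊕0⊕0⊕1 = 1
Parity bit = 1 (so all 15 bits XOR to 0).

100011001110011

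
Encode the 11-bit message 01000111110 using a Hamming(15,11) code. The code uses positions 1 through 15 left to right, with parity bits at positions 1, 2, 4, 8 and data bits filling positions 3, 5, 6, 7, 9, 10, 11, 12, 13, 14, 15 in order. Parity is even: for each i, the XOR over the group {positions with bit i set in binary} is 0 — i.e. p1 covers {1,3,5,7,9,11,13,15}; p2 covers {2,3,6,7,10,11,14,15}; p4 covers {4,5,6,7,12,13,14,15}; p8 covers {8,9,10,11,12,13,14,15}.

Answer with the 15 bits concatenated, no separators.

110010010111110

Place data at non-parity positions: p1 p2 0 p4 1 0 0 p8 0 1 1 1 1 1 0
p1 (pos 1,3,5,7,9,11,13,15): XOR of data positions = 0⊕1⊕0⊕0⊕1⊕1⊕0 = 1
p2 (pos 2,3,6,7,10,11,14,15): XOR of data positions = 0⊕0⊕0⊕1⊕1⊕1⊕0 = 1
p4 (pos 4,5,6,7,12,13,14,15): XOR of data positions = 1⊕0⊕0⊕1⊕1⊕1⊕0 = 0
p8 (pos 8,9,10,11,12,13,14,15): XOR of data positions = 0⊕1⊕1⊕1⊕1⊕1⊕0 = 1
Codeword: 110010010111110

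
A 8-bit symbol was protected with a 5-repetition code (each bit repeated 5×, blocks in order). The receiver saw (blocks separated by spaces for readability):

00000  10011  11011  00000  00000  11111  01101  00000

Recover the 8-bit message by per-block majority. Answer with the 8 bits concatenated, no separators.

Block 1 (00000): 0 ones → 0
Block 2 (10011): 3 ones → 1
Block 3 (11011): 4 ones → 1
Block 4 (00000): 0 ones → 0
Block 5 (00000): 0 ones → 0
Block 6 (11111): 5 ones → 1
Block 7 (01101): 3 ones → 1
Block 8 (00000): 0 ones → 0

01100110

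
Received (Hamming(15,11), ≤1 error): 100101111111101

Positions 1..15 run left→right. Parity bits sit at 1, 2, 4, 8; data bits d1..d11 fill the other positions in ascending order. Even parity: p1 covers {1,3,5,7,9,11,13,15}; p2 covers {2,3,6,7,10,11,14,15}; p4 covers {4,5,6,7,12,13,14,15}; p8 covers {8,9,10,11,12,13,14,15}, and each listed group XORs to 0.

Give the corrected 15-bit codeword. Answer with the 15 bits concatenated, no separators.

100101111011101

s1 (pos 1,3,5,7,9,11,13,15): 1⊕0⊕0⊕1⊕1⊕1⊕1⊕1 = 0
s2 (pos 2,3,6,7,10,11,14,15): 0⊕0⊕1⊕1⊕1⊕1⊕0⊕1 = 1
s4 (pos 4,5,6,7,12,13,14,15): 1⊕0⊕1⊕1⊕1⊕1⊕0⊕1 = 0
s8 (pos 8,9,10,11,12,13,14,15): 1⊕1⊕1⊕1⊕1⊕1⊕0⊕1 = 1
Syndrome s8…s1 = 1010 → error at position 10.
Flip position 10: 100101111111101 → 100101111011101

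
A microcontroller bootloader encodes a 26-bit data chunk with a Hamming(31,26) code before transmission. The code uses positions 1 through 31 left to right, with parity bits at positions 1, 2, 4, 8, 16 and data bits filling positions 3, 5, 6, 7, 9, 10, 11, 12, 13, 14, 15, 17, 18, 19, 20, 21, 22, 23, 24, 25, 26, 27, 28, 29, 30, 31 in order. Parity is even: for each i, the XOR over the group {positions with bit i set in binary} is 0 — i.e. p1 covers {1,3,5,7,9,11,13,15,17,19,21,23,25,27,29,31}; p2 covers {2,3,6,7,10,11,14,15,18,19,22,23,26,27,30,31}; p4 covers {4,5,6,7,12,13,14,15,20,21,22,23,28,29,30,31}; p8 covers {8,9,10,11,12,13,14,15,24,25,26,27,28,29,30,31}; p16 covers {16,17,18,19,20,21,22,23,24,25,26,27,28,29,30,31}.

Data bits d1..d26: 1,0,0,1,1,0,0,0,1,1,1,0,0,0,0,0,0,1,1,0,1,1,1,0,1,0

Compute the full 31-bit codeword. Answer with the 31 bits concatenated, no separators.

Place data at non-parity positions: p1 p2 1 p4 0 0 1 p8 1 0 0 0 1 1 1 p16 0 0 0 0 0 0 1 1 0 1 1 1 0 1 0
p1 (pos 1,3,5,7,9,11,13,15,17,19,21,23,25,27,29,31): XOR of data positions = 1⊕0⊕1⊕1⊕0⊕1⊕1⊕0⊕0⊕0⊕1⊕0⊕1⊕0⊕0 = 1
p2 (pos 2,3,6,7,10,11,14,15,18,19,22,23,26,27,30,31): XOR of data positions = 1⊕0⊕1⊕0⊕0⊕1⊕1⊕0⊕0⊕0⊕1⊕1⊕1⊕1⊕0 = 0
p4 (pos 4,5,6,7,12,13,14,15,20,21,22,23,28,29,30,31): XOR of data positions = 0⊕0⊕1⊕0⊕1⊕1⊕1⊕0⊕0⊕0⊕1⊕1⊕0⊕1⊕0 = 1
p8 (pos 8,9,10,11,12,13,14,15,24,25,26,27,28,29,30,31): XOR of data positions = 1⊕0⊕0⊕0⊕1⊕1⊕1⊕1⊕0⊕1⊕1⊕1⊕0⊕1⊕0 = 1
p16 (pos 16,17,18,19,20,21,22,23,24,25,26,27,28,29,30,31): XOR of data positions = 0⊕0⊕0⊕0⊕0⊕0⊕1⊕1⊕0⊕1⊕1⊕1⊕0⊕1⊕0 = 0
Codeword: 1011001110001110000000110111010

1011001110001110000000110111010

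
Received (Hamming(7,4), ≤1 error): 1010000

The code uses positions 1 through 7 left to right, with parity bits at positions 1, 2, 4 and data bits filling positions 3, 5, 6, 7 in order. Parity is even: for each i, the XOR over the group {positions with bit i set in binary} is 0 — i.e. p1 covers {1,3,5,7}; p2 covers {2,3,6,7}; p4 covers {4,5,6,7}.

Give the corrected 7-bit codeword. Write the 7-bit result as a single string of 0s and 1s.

s1 (pos 1,3,5,7): 1⊕1⊕0⊕0 = 0
s2 (pos 2,3,6,7): 0⊕1⊕0⊕0 = 1
s4 (pos 4,5,6,7): 0⊕0⊕0⊕0 = 0
Syndrome s4…s1 = 010 → error at position 2.
Flip position 2: 1010000 → 1110000

1110000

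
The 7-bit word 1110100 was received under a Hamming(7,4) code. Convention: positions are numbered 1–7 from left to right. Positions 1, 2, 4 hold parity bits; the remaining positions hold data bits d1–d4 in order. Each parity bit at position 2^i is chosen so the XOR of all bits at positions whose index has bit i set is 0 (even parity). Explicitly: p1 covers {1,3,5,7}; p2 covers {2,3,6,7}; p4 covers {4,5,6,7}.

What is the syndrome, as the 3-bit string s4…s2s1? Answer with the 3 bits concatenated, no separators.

101

s1 (pos 1,3,5,7): 1⊕1⊕1⊕0 = 1
s2 (pos 2,3,6,7): 1⊕1⊕0⊕0 = 0
s4 (pos 4,5,6,7): 0⊕1⊕0⊕0 = 1
Syndrome s4…s1 = 101 → error at position 5.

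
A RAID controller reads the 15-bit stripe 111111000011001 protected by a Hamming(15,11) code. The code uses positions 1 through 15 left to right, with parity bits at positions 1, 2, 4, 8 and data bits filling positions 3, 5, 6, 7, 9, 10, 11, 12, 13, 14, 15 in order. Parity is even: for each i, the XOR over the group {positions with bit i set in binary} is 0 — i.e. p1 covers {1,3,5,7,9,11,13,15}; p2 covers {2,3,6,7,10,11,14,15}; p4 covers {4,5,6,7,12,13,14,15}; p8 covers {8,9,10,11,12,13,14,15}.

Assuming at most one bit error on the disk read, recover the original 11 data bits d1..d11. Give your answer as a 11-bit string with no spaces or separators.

11100011000

s1 (pos 1,3,5,7,9,11,13,15): 1⊕1⊕1⊕0⊕0⊕1⊕0⊕1 = 1
s2 (pos 2,3,6,7,10,11,14,15): 1⊕1⊕1⊕0⊕0⊕1⊕0⊕1 = 1
s4 (pos 4,5,6,7,12,13,14,15): 1⊕1⊕1⊕0⊕1⊕0⊕0⊕1 = 1
s8 (pos 8,9,10,11,12,13,14,15): 0⊕0⊕0⊕1⊕1⊕0⊕0⊕1 = 1
Syndrome s8…s1 = 1111 → error at position 15.
Flip position 15: 111111000011001 → 111111000011000
Read data bits from positions 3,5,6,7,9,10,11,12,13,14,15: 11100011000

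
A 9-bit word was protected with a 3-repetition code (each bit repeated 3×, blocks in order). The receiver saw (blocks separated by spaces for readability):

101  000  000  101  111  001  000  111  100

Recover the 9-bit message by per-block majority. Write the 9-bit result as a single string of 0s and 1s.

100110010

Block 1 (101): 2 ones → 1
Block 2 (000): 0 ones → 0
Block 3 (000): 0 ones → 0
Block 4 (101): 2 ones → 1
Block 5 (111): 3 ones → 1
Block 6 (001): 1 one → 0
Block 7 (000): 0 ones → 0
Block 8 (111): 3 ones → 1
Block 9 (100): 1 one → 0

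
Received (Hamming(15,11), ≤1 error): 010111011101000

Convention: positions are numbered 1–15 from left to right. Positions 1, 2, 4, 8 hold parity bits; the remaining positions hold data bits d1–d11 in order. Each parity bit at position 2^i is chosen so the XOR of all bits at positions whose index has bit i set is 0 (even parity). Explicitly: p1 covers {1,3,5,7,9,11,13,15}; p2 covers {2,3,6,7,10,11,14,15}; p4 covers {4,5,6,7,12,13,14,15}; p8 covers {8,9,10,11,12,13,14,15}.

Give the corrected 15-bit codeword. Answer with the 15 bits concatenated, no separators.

s1 (pos 1,3,5,7,9,11,13,15): 0⊕0⊕1⊕0⊕1⊕0⊕0⊕0 = 0
s2 (pos 2,3,6,7,10,11,14,15): 1⊕0⊕1⊕0⊕1⊕0⊕0⊕0 = 1
s4 (pos 4,5,6,7,12,13,14,15): 1⊕1⊕1⊕0⊕1⊕0⊕0⊕0 = 0
s8 (pos 8,9,10,11,12,13,14,15): 1⊕1⊕1⊕0⊕1⊕0⊕0⊕0 = 0
Syndrome s8…s1 = 0010 → error at position 2.
Flip position 2: 010111011101000 → 000111011101000

000111011101000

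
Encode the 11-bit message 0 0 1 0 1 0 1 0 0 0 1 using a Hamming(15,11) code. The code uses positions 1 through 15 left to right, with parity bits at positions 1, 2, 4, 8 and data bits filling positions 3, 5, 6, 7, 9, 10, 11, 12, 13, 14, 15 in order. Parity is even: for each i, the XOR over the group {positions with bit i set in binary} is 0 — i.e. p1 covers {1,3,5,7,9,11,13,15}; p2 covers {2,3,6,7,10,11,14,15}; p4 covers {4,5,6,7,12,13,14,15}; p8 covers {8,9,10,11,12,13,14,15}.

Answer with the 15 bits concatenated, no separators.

Place data at non-parity positions: p1 p2 0 p4 0 1 0 p8 1 0 1 0 0 0 1
p1 (pos 1,3,5,7,9,11,13,15): XOR of data positions = 0⊕0⊕0⊕1⊕1⊕0⊕1 = 1
p2 (pos 2,3,6,7,10,11,14,15): XOR of data positions = 0⊕1⊕0⊕0⊕1⊕0⊕1 = 1
p4 (pos 4,5,6,7,12,13,14,15): XOR of data positions = 0⊕1⊕0⊕0⊕0⊕0⊕1 = 0
p8 (pos 8,9,10,11,12,13,14,15): XOR of data positions = 1⊕0⊕1⊕0⊕0⊕0⊕1 = 1
Codeword: 110001011010001

110001011010001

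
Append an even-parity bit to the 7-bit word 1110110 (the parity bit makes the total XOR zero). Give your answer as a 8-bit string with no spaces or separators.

XOR of the 7 data bits: 1⊕1⊕1⊕0⊕1⊕1⊕0 = 1
Parity bit = 1 (so all 8 bits XOR to 0).

11101101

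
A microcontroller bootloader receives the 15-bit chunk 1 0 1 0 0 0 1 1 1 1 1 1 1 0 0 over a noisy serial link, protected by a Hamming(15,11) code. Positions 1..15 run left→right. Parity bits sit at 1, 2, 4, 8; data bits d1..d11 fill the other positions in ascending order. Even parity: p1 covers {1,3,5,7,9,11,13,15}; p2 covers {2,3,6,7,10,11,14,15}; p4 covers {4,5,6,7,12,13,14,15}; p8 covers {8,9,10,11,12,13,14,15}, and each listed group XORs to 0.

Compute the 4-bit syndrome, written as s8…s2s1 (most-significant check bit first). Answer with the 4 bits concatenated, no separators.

s1 (pos 1,3,5,7,9,11,13,15): 1⊕1⊕0⊕1⊕1⊕1⊕1⊕0 = 0
s2 (pos 2,3,6,7,10,11,14,15): 0⊕1⊕0⊕1⊕1⊕1⊕0⊕0 = 0
s4 (pos 4,5,6,7,12,13,14,15): 0⊕0⊕0⊕1⊕1⊕1⊕0⊕0 = 1
s8 (pos 8,9,10,11,12,13,14,15): 1⊕1⊕1⊕1⊕1⊕1⊕0⊕0 = 0
Syndrome s8…s1 = 0100 → error at position 4.

0100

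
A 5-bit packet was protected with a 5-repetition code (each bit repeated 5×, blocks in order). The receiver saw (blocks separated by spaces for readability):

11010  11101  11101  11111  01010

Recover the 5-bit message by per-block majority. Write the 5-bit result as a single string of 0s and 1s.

11110

Block 1 (11010): 3 ones → 1
Block 2 (11101): 4 ones → 1
Block 3 (11101): 4 ones → 1
Block 4 (11111): 5 ones → 1
Block 5 (01010): 2 ones → 0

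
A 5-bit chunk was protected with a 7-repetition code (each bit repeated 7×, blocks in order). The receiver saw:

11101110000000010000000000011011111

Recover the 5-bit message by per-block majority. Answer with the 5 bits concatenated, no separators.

10001

Block 1 (1110111): 6 ones → 1
Block 2 (0000000): 0 ones → 0
Block 3 (0100000): 1 one → 0
Block 4 (0000001): 1 one → 0
Block 5 (1011111): 6 ones → 1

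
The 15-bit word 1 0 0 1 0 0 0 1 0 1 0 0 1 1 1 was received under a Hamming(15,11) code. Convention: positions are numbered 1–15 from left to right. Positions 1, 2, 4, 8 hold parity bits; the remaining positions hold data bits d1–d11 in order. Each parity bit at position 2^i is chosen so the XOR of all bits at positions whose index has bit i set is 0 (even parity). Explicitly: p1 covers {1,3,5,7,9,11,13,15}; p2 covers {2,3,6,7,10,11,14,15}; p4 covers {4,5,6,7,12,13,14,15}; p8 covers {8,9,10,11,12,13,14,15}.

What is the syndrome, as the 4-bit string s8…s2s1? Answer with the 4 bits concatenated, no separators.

1011

s1 (pos 1,3,5,7,9,11,13,15): 1⊕0⊕0⊕0⊕0⊕0⊕1⊕1 = 1
s2 (pos 2,3,6,7,10,11,14,15): 0⊕0⊕0⊕0⊕1⊕0⊕1⊕1 = 1
s4 (pos 4,5,6,7,12,13,14,15): 1⊕0⊕0⊕0⊕0⊕1⊕1⊕1 = 0
s8 (pos 8,9,10,11,12,13,14,15): 1⊕0⊕1⊕0⊕0⊕1⊕1⊕1 = 1
Syndrome s8…s1 = 1011 → error at position 11.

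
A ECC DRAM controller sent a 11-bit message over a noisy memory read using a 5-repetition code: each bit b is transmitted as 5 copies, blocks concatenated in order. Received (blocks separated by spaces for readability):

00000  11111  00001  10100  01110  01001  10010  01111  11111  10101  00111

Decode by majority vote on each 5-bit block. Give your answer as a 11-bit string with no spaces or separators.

Block 1 (00000): 0 ones → 0
Block 2 (11111): 5 ones → 1
Block 3 (00001): 1 one → 0
Block 4 (10100): 2 ones → 0
Block 5 (01110): 3 ones → 1
Block 6 (01001): 2 ones → 0
Block 7 (10010): 2 ones → 0
Block 8 (01111): 4 ones → 1
Block 9 (11111): 5 ones → 1
Block 10 (10101): 3 ones → 1
Block 11 (00111): 3 ones → 1

01001001111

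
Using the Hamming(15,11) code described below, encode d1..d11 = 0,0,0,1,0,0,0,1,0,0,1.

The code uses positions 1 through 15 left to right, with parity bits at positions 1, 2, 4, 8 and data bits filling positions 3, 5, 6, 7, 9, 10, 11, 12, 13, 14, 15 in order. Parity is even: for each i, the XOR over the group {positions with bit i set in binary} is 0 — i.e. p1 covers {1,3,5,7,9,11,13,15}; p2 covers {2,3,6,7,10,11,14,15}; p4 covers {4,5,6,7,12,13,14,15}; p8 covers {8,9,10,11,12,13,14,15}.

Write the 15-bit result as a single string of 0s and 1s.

Place data at non-parity positions: p1 p2 0 p4 0 0 1 p8 0 0 0 1 0 0 1
p1 (pos 1,3,5,7,9,11,13,15): XOR of data positions = 0⊕0⊕1⊕0⊕0⊕0⊕1 = 0
p2 (pos 2,3,6,7,10,11,14,15): XOR of data positions = 0⊕0⊕1⊕0⊕0⊕0⊕1 = 0
p4 (pos 4,5,6,7,12,13,14,15): XOR of data positions = 0⊕0⊕1⊕1⊕0⊕0⊕1 = 1
p8 (pos 8,9,10,11,12,13,14,15): XOR of data positions = 0⊕0⊕0⊕1⊕0⊕0⊕1 = 0
Codeword: 000100100001001

000100100001001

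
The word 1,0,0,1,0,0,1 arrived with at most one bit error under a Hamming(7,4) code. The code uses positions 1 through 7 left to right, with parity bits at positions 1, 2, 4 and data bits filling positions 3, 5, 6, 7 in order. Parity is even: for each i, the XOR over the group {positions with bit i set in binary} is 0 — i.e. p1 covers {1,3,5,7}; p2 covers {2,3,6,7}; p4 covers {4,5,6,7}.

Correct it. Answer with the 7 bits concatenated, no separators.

s1 (pos 1,3,5,7): 1⊕0⊕0⊕1 = 0
s2 (pos 2,3,6,7): 0⊕0⊕0⊕1 = 1
s4 (pos 4,5,6,7): 1⊕0⊕0⊕1 = 0
Syndrome s4…s1 = 010 → error at position 2.
Flip position 2: 1001001 → 1101001

1101001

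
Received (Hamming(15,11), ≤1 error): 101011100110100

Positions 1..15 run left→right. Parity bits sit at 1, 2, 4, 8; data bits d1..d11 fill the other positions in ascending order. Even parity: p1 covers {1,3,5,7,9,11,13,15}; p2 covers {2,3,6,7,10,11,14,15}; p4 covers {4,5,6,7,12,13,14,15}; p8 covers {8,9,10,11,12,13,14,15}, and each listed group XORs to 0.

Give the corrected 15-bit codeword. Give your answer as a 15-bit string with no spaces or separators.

s1 (pos 1,3,5,7,9,11,13,15): 1⊕1⊕1⊕1⊕0⊕1⊕1⊕0 = 0
s2 (pos 2,3,6,7,10,11,14,15): 0⊕1⊕1⊕1⊕1⊕1⊕0⊕0 = 1
s4 (pos 4,5,6,7,12,13,14,15): 0⊕1⊕1⊕1⊕0⊕1⊕0⊕0 = 0
s8 (pos 8,9,10,11,12,13,14,15): 0⊕0⊕1⊕1⊕0⊕1⊕0⊕0 = 1
Syndrome s8…s1 = 1010 → error at position 10.
Flip position 10: 101011100110100 → 101011100010100

101011100010100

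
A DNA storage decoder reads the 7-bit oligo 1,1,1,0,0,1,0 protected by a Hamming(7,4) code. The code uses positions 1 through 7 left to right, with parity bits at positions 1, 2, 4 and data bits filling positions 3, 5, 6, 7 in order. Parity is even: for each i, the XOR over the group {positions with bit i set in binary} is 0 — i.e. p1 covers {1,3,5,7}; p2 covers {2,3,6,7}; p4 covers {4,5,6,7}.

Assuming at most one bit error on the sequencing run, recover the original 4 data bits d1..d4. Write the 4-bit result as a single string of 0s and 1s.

1000

s1 (pos 1,3,5,7): 1⊕1⊕0⊕0 = 0
s2 (pos 2,3,6,7): 1⊕1⊕1⊕0 = 1
s4 (pos 4,5,6,7): 0⊕0⊕1⊕0 = 1
Syndrome s4…s1 = 110 → error at position 6.
Flip position 6: 1110010 → 1110000
Read data bits from positions 3,5,6,7: 1000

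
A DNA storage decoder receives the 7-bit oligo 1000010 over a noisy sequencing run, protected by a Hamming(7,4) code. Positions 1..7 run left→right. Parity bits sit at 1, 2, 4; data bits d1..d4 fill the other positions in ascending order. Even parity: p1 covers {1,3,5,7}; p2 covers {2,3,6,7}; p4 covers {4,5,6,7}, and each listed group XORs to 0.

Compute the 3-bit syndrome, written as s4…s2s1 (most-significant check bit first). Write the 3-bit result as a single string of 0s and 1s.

s1 (pos 1,3,5,7): 1⊕0⊕0⊕0 = 1
s2 (pos 2,3,6,7): 0⊕0⊕1⊕0 = 1
s4 (pos 4,5,6,7): 0⊕0⊕1⊕0 = 1
Syndrome s4…s1 = 111 → error at position 7.

111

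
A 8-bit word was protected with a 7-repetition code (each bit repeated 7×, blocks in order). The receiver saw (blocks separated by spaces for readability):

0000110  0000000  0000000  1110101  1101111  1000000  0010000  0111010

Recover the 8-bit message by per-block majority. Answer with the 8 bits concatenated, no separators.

Block 1 (0000110): 2 ones → 0
Block 2 (0000000): 0 ones → 0
Block 3 (0000000): 0 ones → 0
Block 4 (1110101): 5 ones → 1
Block 5 (1101111): 6 ones → 1
Block 6 (1000000): 1 one → 0
Block 7 (0010000): 1 one → 0
Block 8 (0111010): 4 ones → 1

00011001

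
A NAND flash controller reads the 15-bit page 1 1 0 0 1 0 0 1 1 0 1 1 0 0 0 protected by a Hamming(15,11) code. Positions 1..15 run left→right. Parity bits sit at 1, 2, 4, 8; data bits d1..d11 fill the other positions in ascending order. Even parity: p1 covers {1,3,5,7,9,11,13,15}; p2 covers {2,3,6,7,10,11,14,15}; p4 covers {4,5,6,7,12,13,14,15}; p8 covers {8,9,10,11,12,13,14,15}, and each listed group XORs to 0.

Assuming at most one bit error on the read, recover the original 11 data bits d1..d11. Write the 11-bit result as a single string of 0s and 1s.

01001011000

s1 (pos 1,3,5,7,9,11,13,15): 1⊕0⊕1⊕0⊕1⊕1⊕0⊕0 = 0
s2 (pos 2,3,6,7,10,11,14,15): 1⊕0⊕0⊕0⊕0⊕1⊕0⊕0 = 0
s4 (pos 4,5,6,7,12,13,14,15): 0⊕1⊕0⊕0⊕1⊕0⊕0⊕0 = 0
s8 (pos 8,9,10,11,12,13,14,15): 1⊕1⊕0⊕1⊕1⊕0⊕0⊕0 = 0
Syndrome s8…s1 = 0000 → no error.
Read data bits from positions 3,5,6,7,9,10,11,12,13,14,15: 01001011000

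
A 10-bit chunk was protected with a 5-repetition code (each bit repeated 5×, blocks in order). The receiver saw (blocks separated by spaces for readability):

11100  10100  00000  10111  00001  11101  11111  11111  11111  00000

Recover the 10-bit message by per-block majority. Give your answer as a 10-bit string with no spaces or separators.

1001011110

Block 1 (11100): 3 ones → 1
Block 2 (10100): 2 ones → 0
Block 3 (00000): 0 ones → 0
Block 4 (10111): 4 ones → 1
Block 5 (00001): 1 one → 0
Block 6 (11101): 4 ones → 1
Block 7 (11111): 5 ones → 1
Block 8 (11111): 5 ones → 1
Block 9 (11111): 5 ones → 1
Block 10 (00000): 0 ones → 0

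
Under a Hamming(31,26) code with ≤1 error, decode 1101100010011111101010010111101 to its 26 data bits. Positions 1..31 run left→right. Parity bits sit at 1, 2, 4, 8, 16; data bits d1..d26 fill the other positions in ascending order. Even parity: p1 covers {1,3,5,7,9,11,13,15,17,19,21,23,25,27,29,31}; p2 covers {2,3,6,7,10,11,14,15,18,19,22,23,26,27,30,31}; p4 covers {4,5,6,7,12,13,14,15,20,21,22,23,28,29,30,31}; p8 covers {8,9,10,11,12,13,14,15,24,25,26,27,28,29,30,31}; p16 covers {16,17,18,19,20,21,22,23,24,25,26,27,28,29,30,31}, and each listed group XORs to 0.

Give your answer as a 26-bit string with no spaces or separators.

s1 (pos 1,3,5,7,9,11,13,15,17,19,21,23,25,27,29,31): 1⊕0⊕1⊕0⊕1⊕0⊕1⊕1⊕1⊕1⊕1⊕0⊕0⊕1⊕1⊕1 = 1
s2 (pos 2,3,6,7,10,11,14,15,18,19,22,23,26,27,30,31): 1⊕0⊕0⊕0⊕0⊕0⊕1⊕1⊕0⊕1⊕0⊕0⊕1⊕1⊕0⊕1 = 1
s4 (pos 4,5,6,7,12,13,14,15,20,21,22,23,28,29,30,31): 1⊕1⊕0⊕0⊕1⊕1⊕1⊕1⊕0⊕1⊕0⊕0⊕1⊕1⊕0⊕1 = 0
s8 (pos 8,9,10,11,12,13,14,15,24,25,26,27,28,29,30,31): 0⊕1⊕0⊕0⊕1⊕1⊕1⊕1⊕1⊕0⊕1⊕1⊕1⊕1⊕0⊕1 = 1
s16 (pos 16,17,18,19,20,21,22,23,24,25,26,27,28,29,30,31): 1⊕1⊕0⊕1⊕0⊕1⊕0⊕0⊕1⊕0⊕1⊕1⊕1⊕1⊕0⊕1 = 0
Syndrome s16…s1 = 01011 → error at position 11.
Flip position 11: 1101100010011111101010010111101 → 1101100010111111101010010111101
Read data bits from positions 3,5,6,7,9,10,11,12,13,14,15,17,18,19,20,21,22,23,24,25,26,27,28,29,30,31: 01001011111101010010111101

01001011111101010010111101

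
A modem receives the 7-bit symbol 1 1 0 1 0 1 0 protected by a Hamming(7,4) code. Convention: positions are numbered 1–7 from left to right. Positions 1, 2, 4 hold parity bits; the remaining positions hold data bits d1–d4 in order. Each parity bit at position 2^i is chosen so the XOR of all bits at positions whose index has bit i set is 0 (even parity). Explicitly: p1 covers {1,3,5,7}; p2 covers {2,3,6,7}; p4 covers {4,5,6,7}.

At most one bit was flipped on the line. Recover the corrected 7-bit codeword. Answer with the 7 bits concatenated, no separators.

0101010

s1 (pos 1,3,5,7): 1⊕0⊕0⊕0 = 1
s2 (pos 2,3,6,7): 1⊕0⊕1⊕0 = 0
s4 (pos 4,5,6,7): 1⊕0⊕1⊕0 = 0
Syndrome s4…s1 = 001 → error at position 1.
Flip position 1: 1101010 → 0101010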